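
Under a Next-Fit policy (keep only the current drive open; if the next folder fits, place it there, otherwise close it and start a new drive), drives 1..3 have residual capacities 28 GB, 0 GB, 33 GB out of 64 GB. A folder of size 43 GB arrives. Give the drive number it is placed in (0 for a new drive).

Next-Fit only looks at drive 3, which has 33 GB free.
43 GB does not fit, so a new drive is opened.

0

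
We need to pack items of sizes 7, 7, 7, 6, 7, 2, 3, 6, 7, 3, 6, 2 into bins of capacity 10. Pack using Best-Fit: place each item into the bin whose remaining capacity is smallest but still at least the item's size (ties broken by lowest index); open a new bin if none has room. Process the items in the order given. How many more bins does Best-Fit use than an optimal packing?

0

Best-Fit: [7,2] [7,3] [7,3] [6] [7,2] [6] [7] [6] → 8 bins.
8 items exceed 5 (half the capacity), and no two of those can share a bin, so at least 8 bins are needed.
So 8 is already optimal.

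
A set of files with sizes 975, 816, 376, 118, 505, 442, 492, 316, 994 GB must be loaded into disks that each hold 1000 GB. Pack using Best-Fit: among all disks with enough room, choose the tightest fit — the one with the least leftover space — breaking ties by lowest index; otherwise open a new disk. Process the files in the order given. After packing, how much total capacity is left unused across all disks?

966

Put 975 GB in disk 1; 25 GB remain.
Put 816 GB in disk 2; 184 GB remain.
Put 376 GB in disk 3; 624 GB remain.
Put 118 GB in disk 2; 66 GB remain.
Put 505 GB in disk 3; 119 GB remain.
Put 442 GB in disk 4; 558 GB remain.
Put 492 GB in disk 4; 66 GB remain.
Put 316 GB in disk 5; 684 GB remain.
Put 994 GB in disk 6; 6 GB remain.
6 disks × 1000 GB = 6000 GB; used 5034 GB; unused 966 GB.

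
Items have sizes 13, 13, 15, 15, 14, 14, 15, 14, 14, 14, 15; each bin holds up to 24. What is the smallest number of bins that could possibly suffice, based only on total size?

Total size = 13 + 13 + 15 + 15 + 14 + 14 + 15 + 14 + 14 + 14 + 15 = 156.
⌈156 / 24⌉ = 7.

7 bins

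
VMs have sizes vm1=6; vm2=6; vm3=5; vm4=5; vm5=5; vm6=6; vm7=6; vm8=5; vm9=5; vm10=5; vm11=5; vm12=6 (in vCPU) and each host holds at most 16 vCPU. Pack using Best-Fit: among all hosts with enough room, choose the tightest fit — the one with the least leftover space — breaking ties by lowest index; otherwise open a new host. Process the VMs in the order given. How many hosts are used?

5

Put vm1 (6 vCPU) in host 1; 10 vCPU remain.
Put vm2 (6 vCPU) in host 1; 4 vCPU remain.
Put vm3 (5 vCPU) in host 2; 11 vCPU remain.
Put vm4 (5 vCPU) in host 2; 6 vCPU remain.
Put vm5 (5 vCPU) in host 2; 1 vCPU remain.
Put vm6 (6 vCPU) in host 3; 10 vCPU remain.
Put vm7 (6 vCPU) in host 3; 4 vCPU remain.
Put vm8 (5 vCPU) in host 4; 11 vCPU remain.
Put vm9 (5 vCPU) in host 4; 6 vCPU remain.
Put vm10 (5 vCPU) in host 4; 1 vCPU remain.
Put vm11 (5 vCPU) in host 5; 11 vCPU remain.
Put vm12 (6 vCPU) in host 5; 5 vCPU remain.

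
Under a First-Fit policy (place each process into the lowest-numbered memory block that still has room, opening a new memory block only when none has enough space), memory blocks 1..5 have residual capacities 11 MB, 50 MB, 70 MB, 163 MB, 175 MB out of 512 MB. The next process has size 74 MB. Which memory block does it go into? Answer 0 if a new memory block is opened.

4

Memory blocks with room: memory block 4 (163 MB), memory block 5 (175 MB).
The first with room is memory block 4.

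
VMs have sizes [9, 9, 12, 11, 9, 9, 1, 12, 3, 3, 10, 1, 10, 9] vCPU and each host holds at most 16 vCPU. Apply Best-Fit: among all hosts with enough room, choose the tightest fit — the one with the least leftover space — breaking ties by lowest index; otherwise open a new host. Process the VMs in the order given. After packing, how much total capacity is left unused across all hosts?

9 vCPU → host 1 (remaining 7 vCPU)
9 vCPU → host 2 (remaining 7 vCPU)
12 vCPU → host 3 (remaining 4 vCPU)
11 vCPU → host 4 (remaining 5 vCPU)
9 vCPU → host 5 (remaining 7 vCPU)
9 vCPU → host 6 (remaining 7 vCPU)
1 vCPU → host 3 (remaining 3 vCPU)
12 vCPU → host 7 (remaining 4 vCPU)
3 vCPU → host 3 (remaining 0 vCPU)
3 vCPU → host 7 (remaining 1 vCPU)
10 vCPU → host 8 (remaining 6 vCPU)
1 vCPU → host 7 (remaining 0 vCPU)
10 vCPU → host 9 (remaining 6 vCPU)
9 vCPU → host 10 (remaining 7 vCPU)
10 hosts × 16 vCPU = 160 vCPU; used 108 vCPU; unused 52 vCPU.

52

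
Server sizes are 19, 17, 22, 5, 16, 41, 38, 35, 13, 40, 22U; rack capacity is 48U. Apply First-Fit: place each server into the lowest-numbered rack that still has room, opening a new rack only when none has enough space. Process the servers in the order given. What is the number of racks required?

7 racks

Put 19U in rack 1; 29U remain.
Put 17U in rack 1; 12U remain.
Put 22U in rack 2; 26U remain.
Put 5U in rack 1; 7U remain.
Put 16U in rack 2; 10U remain.
Put 41U in rack 3; 7U remain.
Put 38U in rack 4; 10U remain.
Put 35U in rack 5; 13U remain.
Put 13U in rack 5; 0U remain.
Put 40U in rack 6; 8U remain.
Put 22U in rack 7; 26U remain.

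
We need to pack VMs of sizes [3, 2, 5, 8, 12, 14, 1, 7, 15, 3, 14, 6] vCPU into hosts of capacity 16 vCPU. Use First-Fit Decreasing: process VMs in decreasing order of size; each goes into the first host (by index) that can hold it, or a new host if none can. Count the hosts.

Sorted descending: 15, 14, 14, 12, 8, 7, 6, 5, 3, 3, 2, 1.
Put 15 vCPU in host 1; 1 vCPU remain.
Put 14 vCPU in host 2; 2 vCPU remain.
Put 14 vCPU in host 3; 2 vCPU remain.
Put 12 vCPU in host 4; 4 vCPU remain.
Put 8 vCPU in host 5; 8 vCPU remain.
Put 7 vCPU in host 5; 1 vCPU remain.
Put 6 vCPU in host 6; 10 vCPU remain.
Put 5 vCPU in host 6; 5 vCPU remain.
Put 3 vCPU in host 4; 1 vCPU remain.
Put 3 vCPU in host 6; 2 vCPU remain.
Put 2 vCPU in host 2; 0 vCPU remain.
Put 1 vCPU in host 1; 0 vCPU remain.
Final hosts: [15,1] [14,2] [14] [12,3] [8,7] [6,5,3].

6 hosts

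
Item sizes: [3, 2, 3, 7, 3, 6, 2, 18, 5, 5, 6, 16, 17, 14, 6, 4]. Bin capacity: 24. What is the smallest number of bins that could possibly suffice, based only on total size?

5 bins

Total size = 3 + 2 + 3 + 7 + 3 + 6 + 2 + 18 + 5 + 5 + 6 + 16 + 17 + 14 + 6 + 4 = 117.
⌈117 / 24⌉ = 5.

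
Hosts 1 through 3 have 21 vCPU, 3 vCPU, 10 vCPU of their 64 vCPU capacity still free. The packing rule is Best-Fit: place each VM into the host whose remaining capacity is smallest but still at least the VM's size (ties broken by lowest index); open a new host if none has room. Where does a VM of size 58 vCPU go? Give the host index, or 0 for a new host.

0

No host has ≥ 58 vCPU free, so a new host is opened.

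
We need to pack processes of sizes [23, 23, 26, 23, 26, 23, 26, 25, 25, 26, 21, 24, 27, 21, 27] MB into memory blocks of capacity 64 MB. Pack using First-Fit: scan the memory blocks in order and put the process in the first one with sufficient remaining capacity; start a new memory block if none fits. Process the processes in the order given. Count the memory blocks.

8

memory block 1: place 23 MB, 41 MB left
memory block 1: place 23 MB, 18 MB left
memory block 2: place 26 MB, 38 MB left
memory block 2: place 23 MB, 15 MB left
memory block 3: place 26 MB, 38 MB left
memory block 3: place 23 MB, 15 MB left
memory block 4: place 26 MB, 38 MB left
memory block 4: place 25 MB, 13 MB left
memory block 5: place 25 MB, 39 MB left
memory block 5: place 26 MB, 13 MB left
memory block 6: place 21 MB, 43 MB left
memory block 6: place 24 MB, 19 MB left
memory block 7: place 27 MB, 37 MB left
memory block 7: place 21 MB, 16 MB left
memory block 8: place 27 MB, 37 MB left
Final memory blocks: [23,23] [26,23] [26,23] [26,25] [25,26] [21,24] [27,21] [27].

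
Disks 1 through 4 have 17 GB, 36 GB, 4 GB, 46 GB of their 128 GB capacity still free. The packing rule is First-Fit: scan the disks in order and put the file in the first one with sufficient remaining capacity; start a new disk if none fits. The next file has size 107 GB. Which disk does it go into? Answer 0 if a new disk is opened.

0

No disk has ≥ 107 GB free, so a new disk is opened.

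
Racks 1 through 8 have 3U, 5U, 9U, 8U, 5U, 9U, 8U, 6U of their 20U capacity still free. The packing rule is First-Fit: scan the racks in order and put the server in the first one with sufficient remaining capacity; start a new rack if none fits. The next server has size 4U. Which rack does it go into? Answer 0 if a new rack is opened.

Racks with room: rack 2 (5U), rack 3 (9U), rack 4 (8U), rack 5 (5U), rack 6 (9U), rack 7 (8U), rack 8 (6U).
The first with room is rack 2.

2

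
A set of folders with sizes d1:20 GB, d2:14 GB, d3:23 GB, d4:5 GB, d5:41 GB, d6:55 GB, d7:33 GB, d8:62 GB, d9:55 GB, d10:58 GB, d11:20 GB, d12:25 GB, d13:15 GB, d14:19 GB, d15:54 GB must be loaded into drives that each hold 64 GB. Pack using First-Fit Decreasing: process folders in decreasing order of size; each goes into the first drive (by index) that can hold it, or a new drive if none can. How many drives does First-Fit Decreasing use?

9

Sorted descending: 62, 58, 55, 55, 54, 41, 33, 25, 23, 20, 20, 19, 15, 14, 5.
drive 1: place 62 GB, 2 GB left
drive 2: place 58 GB, 6 GB left
drive 3: place 55 GB, 9 GB left
drive 4: place 55 GB, 9 GB left
drive 5: place 54 GB, 10 GB left
drive 6: place 41 GB, 23 GB left
drive 7: place 33 GB, 31 GB left
drive 7: place 25 GB, 6 GB left
drive 6: place 23 GB, 0 GB left
drive 8: place 20 GB, 44 GB left
drive 8: place 20 GB, 24 GB left
drive 8: place 19 GB, 5 GB left
drive 9: place 15 GB, 49 GB left
drive 9: place 14 GB, 35 GB left
drive 2: place 5 GB, 1 GB left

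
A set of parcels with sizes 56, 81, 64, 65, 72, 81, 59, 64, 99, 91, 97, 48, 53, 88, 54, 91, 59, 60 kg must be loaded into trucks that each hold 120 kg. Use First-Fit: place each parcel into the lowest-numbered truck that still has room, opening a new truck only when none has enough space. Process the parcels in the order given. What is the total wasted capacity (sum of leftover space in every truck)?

56 kg → truck 1 (remaining 64 kg)
81 kg → truck 2 (remaining 39 kg)
64 kg → truck 1 (remaining 0 kg)
65 kg → truck 3 (remaining 55 kg)
72 kg → truck 4 (remaining 48 kg)
81 kg → truck 5 (remaining 39 kg)
59 kg → truck 6 (remaining 61 kg)
64 kg → truck 7 (remaining 56 kg)
99 kg → truck 8 (remaining 21 kg)
91 kg → truck 9 (remaining 29 kg)
97 kg → truck 10 (remaining 23 kg)
48 kg → truck 3 (remaining 7 kg)
53 kg → truck 6 (remaining 8 kg)
88 kg → truck 11 (remaining 32 kg)
54 kg → truck 7 (remaining 2 kg)
91 kg → truck 12 (remaining 29 kg)
59 kg → truck 13 (remaining 61 kg)
60 kg → truck 13 (remaining 1 kg)
13 trucks × 120 kg = 1560 kg; used 1282 kg; unused 278 kg.

278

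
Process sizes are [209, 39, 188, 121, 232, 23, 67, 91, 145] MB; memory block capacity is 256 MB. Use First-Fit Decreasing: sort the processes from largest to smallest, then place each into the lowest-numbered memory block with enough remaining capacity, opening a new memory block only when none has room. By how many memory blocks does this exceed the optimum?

0

First-Fit Decreasing: [232,23] [209,39] [188,67] [145,91] [121] → 5 memory blocks.
Total size 1115 MB; any packing needs at least ⌈1115/256⌉ = 5 memory blocks.
So 5 is already optimal.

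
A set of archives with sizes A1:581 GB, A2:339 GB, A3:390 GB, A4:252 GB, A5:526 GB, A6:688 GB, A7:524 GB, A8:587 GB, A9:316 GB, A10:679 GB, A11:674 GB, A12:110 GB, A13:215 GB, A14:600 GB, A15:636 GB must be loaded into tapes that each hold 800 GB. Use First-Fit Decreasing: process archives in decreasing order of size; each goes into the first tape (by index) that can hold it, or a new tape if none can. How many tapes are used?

11

Sorted descending: 688, 679, 674, 636, 600, 587, 581, 526, 524, 390, 339, 316, 252, 215, 110.
Put 688 GB in tape 1; 112 GB remain.
Put 679 GB in tape 2; 121 GB remain.
Put 674 GB in tape 3; 126 GB remain.
Put 636 GB in tape 4; 164 GB remain.
Put 600 GB in tape 5; 200 GB remain.
Put 587 GB in tape 6; 213 GB remain.
Put 581 GB in tape 7; 219 GB remain.
Put 526 GB in tape 8; 274 GB remain.
Put 524 GB in tape 9; 276 GB remain.
Put 390 GB in tape 10; 410 GB remain.
Put 339 GB in tape 10; 71 GB remain.
Put 316 GB in tape 11; 484 GB remain.
Put 252 GB in tape 8; 22 GB remain.
Put 215 GB in tape 7; 4 GB remain.
Put 110 GB in tape 1; 2 GB remain.
Final tapes: [688,110] [679] [674] [636] [600] [587] [581,215] [526,252] [524] [390,339] [316].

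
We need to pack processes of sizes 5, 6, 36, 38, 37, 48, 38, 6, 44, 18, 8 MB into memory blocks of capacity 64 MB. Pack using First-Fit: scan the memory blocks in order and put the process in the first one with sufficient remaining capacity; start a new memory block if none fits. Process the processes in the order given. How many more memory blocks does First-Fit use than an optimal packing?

0

First-Fit: [5,6,36,6,8] [38,18] [37] [48] [38] [44] → 6 memory blocks.
6 processes exceed 32 MB (half the capacity), and no two of those can share a memory block, so at least 6 memory blocks are needed.
So 6 is already optimal.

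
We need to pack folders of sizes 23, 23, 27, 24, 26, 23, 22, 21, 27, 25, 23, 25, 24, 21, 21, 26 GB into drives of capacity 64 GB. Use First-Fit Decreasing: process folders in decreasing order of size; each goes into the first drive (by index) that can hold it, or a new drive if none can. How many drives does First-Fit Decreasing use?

Sorted descending: 27, 27, 26, 26, 25, 25, 24, 24, 23, 23, 23, 23, 22, 21, 21, 21.
drive 1: place 27 GB, 37 GB left
drive 1: place 27 GB, 10 GB left
drive 2: place 26 GB, 38 GB left
drive 2: place 26 GB, 12 GB left
drive 3: place 25 GB, 39 GB left
drive 3: place 25 GB, 14 GB left
drive 4: place 24 GB, 40 GB left
drive 4: place 24 GB, 16 GB left
drive 5: place 23 GB, 41 GB left
drive 5: place 23 GB, 18 GB left
drive 6: place 23 GB, 41 GB left
drive 6: place 23 GB, 18 GB left
drive 7: place 22 GB, 42 GB left
drive 7: place 21 GB, 21 GB left
drive 7: place 21 GB, 0 GB left
drive 8: place 21 GB, 43 GB left

8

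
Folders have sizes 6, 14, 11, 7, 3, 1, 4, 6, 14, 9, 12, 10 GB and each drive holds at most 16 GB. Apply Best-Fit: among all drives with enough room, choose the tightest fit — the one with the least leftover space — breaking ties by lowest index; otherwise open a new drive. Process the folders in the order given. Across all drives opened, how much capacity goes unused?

drive 1: place 6 GB, 10 GB left
drive 2: place 14 GB, 2 GB left
drive 3: place 11 GB, 5 GB left
drive 1: place 7 GB, 3 GB left
drive 1: place 3 GB, 0 GB left
drive 2: place 1 GB, 1 GB left
drive 3: place 4 GB, 1 GB left
drive 4: place 6 GB, 10 GB left
drive 5: place 14 GB, 2 GB left
drive 4: place 9 GB, 1 GB left
drive 6: place 12 GB, 4 GB left
drive 7: place 10 GB, 6 GB left
7 drives × 16 GB = 112 GB; used 97 GB; unused 15 GB.

15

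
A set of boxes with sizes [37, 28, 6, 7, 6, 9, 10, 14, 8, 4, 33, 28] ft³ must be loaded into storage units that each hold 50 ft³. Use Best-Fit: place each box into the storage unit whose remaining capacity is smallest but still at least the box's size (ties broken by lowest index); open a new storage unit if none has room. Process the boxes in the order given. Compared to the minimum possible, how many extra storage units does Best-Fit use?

Best-Fit: [37,6,7] [28,6,9,4] [10,14,8] [33] [28] → 5 storage units.
Total size 190 ft³; any packing needs at least ⌈190/50⌉ = 4 storage units.
An optimal packing achieves that bound: [37,10] [33,14] [28,9,8,4] [28,7,6,6] → 4 storage units.
Excess: 5 − 4 = 1.

1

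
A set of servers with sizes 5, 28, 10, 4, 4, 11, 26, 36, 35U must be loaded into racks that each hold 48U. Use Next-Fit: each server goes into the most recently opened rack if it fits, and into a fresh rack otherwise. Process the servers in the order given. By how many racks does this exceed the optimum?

Next-Fit: [5,28,10,4] [4,11,26] [36] [35] → 4 racks.
Total size 159U; any packing needs at least ⌈159/48⌉ = 4 racks.
So 4 is already optimal.

0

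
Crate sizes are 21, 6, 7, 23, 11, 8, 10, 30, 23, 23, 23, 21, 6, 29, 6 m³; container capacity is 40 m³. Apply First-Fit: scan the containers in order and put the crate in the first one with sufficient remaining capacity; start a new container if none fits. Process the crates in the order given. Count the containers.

Put 21 m³ in container 1; 19 m³ remain.
Put 6 m³ in container 1; 13 m³ remain.
Put 7 m³ in container 1; 6 m³ remain.
Put 23 m³ in container 2; 17 m³ remain.
Put 11 m³ in container 2; 6 m³ remain.
Put 8 m³ in container 3; 32 m³ remain.
Put 10 m³ in container 3; 22 m³ remain.
Put 30 m³ in container 4; 10 m³ remain.
Put 23 m³ in container 5; 17 m³ remain.
Put 23 m³ in container 6; 17 m³ remain.
Put 23 m³ in container 7; 17 m³ remain.
Put 21 m³ in container 3; 1 m³ remain.
Put 6 m³ in container 1; 0 m³ remain.
Put 29 m³ in container 8; 11 m³ remain.
Put 6 m³ in container 2; 0 m³ remain.

8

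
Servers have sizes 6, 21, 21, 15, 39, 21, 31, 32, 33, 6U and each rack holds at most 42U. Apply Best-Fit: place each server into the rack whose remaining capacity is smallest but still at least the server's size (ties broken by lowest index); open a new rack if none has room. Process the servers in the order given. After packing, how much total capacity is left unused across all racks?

rack 1: place 6U, 36U left
rack 1: place 21U, 15U left
rack 2: place 21U, 21U left
rack 1: place 15U, 0U left
rack 3: place 39U, 3U left
rack 2: place 21U, 0U left
rack 4: place 31U, 11U left
rack 5: place 32U, 10U left
rack 6: place 33U, 9U left
rack 6: place 6U, 3U left
6 racks × 42U = 252U; used 225U; unused 27U.

27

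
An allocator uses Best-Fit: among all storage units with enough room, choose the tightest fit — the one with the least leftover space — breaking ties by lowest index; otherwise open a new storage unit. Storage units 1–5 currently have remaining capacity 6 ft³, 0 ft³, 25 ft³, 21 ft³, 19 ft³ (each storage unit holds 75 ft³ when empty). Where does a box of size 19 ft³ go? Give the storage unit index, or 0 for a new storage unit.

Storage units with room: storage unit 3 (25 ft³), storage unit 4 (21 ft³), storage unit 5 (19 ft³).
Tightest fit is storage unit 5 with 19 ft³ free.

5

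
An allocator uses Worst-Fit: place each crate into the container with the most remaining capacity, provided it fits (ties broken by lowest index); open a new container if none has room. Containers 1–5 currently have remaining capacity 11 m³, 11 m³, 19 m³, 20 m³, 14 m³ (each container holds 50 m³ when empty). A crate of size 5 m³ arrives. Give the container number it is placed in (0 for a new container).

Containers with room: container 1 (11 m³), container 2 (11 m³), container 3 (19 m³), container 4 (20 m³), container 5 (14 m³).
Most room is container 4 with 20 m³ free.

4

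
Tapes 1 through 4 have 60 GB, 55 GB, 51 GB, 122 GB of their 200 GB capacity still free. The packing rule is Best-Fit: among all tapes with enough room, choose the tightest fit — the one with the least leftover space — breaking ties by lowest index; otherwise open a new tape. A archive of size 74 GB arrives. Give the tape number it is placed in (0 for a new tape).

4

Tapes with room: tape 4 (122 GB).
Tightest fit is tape 4 with 122 GB free.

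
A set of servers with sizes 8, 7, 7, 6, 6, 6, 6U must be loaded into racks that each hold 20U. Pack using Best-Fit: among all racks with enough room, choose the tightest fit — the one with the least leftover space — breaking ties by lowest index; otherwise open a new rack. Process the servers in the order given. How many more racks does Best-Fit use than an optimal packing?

Best-Fit: [8,7] [7,6,6] [6,6] → 3 racks.
Total size 46U; any packing needs at least ⌈46/20⌉ = 3 racks.
So 3 is already optimal.

0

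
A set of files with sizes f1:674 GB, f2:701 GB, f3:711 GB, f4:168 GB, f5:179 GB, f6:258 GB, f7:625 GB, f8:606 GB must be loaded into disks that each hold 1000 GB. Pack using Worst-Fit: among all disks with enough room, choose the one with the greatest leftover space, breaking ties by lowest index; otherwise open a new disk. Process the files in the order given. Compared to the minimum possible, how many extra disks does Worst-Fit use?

Worst-Fit: [674,168] [701,179] [711,258] [625] [606] → 5 disks.
5 files exceed 500 GB (half the capacity), and no two of those can share a disk, so at least 5 disks are needed.
So 5 is already optimal.

0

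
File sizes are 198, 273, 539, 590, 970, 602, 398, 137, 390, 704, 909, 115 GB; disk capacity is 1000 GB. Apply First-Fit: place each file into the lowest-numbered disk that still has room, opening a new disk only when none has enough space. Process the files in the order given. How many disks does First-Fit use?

198 GB → disk 1 (remaining 802 GB)
273 GB → disk 1 (remaining 529 GB)
539 GB → disk 2 (remaining 461 GB)
590 GB → disk 3 (remaining 410 GB)
970 GB → disk 4 (remaining 30 GB)
602 GB → disk 5 (remaining 398 GB)
398 GB → disk 1 (remaining 131 GB)
137 GB → disk 2 (remaining 324 GB)
390 GB → disk 3 (remaining 20 GB)
704 GB → disk 6 (remaining 296 GB)
909 GB → disk 7 (remaining 91 GB)
115 GB → disk 1 (remaining 16 GB)
Final disks: [198,273,398,115] [539,137] [590,390] [970] [602] [704] [909].

7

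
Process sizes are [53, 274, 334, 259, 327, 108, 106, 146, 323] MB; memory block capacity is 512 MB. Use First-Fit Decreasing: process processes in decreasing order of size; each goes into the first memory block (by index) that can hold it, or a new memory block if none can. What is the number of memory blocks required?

5

Sorted descending: 334, 327, 323, 274, 259, 146, 108, 106, 53.
334 MB → memory block 1 (remaining 178 MB)
327 MB → memory block 2 (remaining 185 MB)
323 MB → memory block 3 (remaining 189 MB)
274 MB → memory block 4 (remaining 238 MB)
259 MB → memory block 5 (remaining 253 MB)
146 MB → memory block 1 (remaining 32 MB)
108 MB → memory block 2 (remaining 77 MB)
106 MB → memory block 3 (remaining 83 MB)
53 MB → memory block 2 (remaining 24 MB)
Final memory blocks: [334,146] [327,108,53] [323,106] [274] [259].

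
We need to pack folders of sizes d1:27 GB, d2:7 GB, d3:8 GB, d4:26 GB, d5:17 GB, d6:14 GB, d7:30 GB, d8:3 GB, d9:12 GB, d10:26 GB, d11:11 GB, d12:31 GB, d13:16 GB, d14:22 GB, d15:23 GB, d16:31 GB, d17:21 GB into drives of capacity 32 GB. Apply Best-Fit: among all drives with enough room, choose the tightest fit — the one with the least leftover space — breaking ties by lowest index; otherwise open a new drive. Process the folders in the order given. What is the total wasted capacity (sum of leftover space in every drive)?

Put d1 (27 GB) in drive 1; 5 GB remain.
Put d2 (7 GB) in drive 2; 25 GB remain.
Put d3 (8 GB) in drive 2; 17 GB remain.
Put d4 (26 GB) in drive 3; 6 GB remain.
Put d5 (17 GB) in drive 2; 0 GB remain.
Put d6 (14 GB) in drive 4; 18 GB remain.
Put d7 (30 GB) in drive 5; 2 GB remain.
Put d8 (3 GB) in drive 1; 2 GB remain.
Put d9 (12 GB) in drive 4; 6 GB remain.
Put d10 (26 GB) in drive 6; 6 GB remain.
Put d11 (11 GB) in drive 7; 21 GB remain.
Put d12 (31 GB) in drive 8; 1 GB remain.
Put d13 (16 GB) in drive 7; 5 GB remain.
Put d14 (22 GB) in drive 9; 10 GB remain.
Put d15 (23 GB) in drive 10; 9 GB remain.
Put d16 (31 GB) in drive 11; 1 GB remain.
Put d17 (21 GB) in drive 12; 11 GB remain.
12 drives × 32 GB = 384 GB; used 325 GB; unused 59 GB.

59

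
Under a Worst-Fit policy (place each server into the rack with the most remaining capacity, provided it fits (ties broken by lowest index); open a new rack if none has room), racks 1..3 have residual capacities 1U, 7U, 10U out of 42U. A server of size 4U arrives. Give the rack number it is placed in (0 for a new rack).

3

Racks with room: rack 2 (7U), rack 3 (10U).
Most room is rack 3 with 10U free.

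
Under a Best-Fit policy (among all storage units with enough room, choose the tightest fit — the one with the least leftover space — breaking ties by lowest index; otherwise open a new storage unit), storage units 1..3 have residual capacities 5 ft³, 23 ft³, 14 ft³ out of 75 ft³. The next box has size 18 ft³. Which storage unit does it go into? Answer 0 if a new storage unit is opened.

Storage units with room: storage unit 2 (23 ft³).
Tightest fit is storage unit 2 with 23 ft³ free.

2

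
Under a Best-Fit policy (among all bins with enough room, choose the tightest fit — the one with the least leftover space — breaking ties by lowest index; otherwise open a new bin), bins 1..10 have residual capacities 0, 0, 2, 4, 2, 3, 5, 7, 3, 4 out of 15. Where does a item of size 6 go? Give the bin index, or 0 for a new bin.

8

Bins with room: bin 8 (7).
Tightest fit is bin 8 with 7 free.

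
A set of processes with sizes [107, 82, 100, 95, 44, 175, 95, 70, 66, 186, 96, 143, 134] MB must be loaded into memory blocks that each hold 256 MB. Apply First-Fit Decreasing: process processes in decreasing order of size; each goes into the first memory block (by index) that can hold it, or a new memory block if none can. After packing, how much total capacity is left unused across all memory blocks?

Sorted descending: 186, 175, 143, 134, 107, 100, 96, 95, 95, 82, 70, 66, 44.
Put 186 MB in memory block 1; 70 MB remain.
Put 175 MB in memory block 2; 81 MB remain.
Put 143 MB in memory block 3; 113 MB remain.
Put 134 MB in memory block 4; 122 MB remain.
Put 107 MB in memory block 3; 6 MB remain.
Put 100 MB in memory block 4; 22 MB remain.
Put 96 MB in memory block 5; 160 MB remain.
Put 95 MB in memory block 5; 65 MB remain.
Put 95 MB in memory block 6; 161 MB remain.
Put 82 MB in memory block 6; 79 MB remain.
Put 70 MB in memory block 1; 0 MB remain.
Put 66 MB in memory block 2; 15 MB remain.
Put 44 MB in memory block 5; 21 MB remain.
6 memory blocks × 256 MB = 1536 MB; used 1393 MB; unused 143 MB.

143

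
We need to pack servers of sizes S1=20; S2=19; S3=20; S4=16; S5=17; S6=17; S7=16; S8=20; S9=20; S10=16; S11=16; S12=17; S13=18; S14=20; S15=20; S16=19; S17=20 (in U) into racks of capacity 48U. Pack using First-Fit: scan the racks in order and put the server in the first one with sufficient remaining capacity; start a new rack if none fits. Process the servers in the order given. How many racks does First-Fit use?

Put S1 (20U) in rack 1; 28U remain.
Put S2 (19U) in rack 1; 9U remain.
Put S3 (20U) in rack 2; 28U remain.
Put S4 (16U) in rack 2; 12U remain.
Put S5 (17U) in rack 3; 31U remain.
Put S6 (17U) in rack 3; 14U remain.
Put S7 (16U) in rack 4; 32U remain.
Put S8 (20U) in rack 4; 12U remain.
Put S9 (20U) in rack 5; 28U remain.
Put S10 (16U) in rack 5; 12U remain.
Put S11 (16U) in rack 6; 32U remain.
Put S12 (17U) in rack 6; 15U remain.
Put S13 (18U) in rack 7; 30U remain.
Put S14 (20U) in rack 7; 10U remain.
Put S15 (20U) in rack 8; 28U remain.
Put S16 (19U) in rack 8; 9U remain.
Put S17 (20U) in rack 9; 28U remain.

9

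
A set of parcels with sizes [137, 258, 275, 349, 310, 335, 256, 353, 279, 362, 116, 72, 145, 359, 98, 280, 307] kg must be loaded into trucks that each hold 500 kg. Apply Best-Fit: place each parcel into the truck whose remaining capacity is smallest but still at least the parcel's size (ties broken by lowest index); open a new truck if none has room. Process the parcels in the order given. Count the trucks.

Put 137 kg in truck 1; 363 kg remain.
Put 258 kg in truck 1; 105 kg remain.
Put 275 kg in truck 2; 225 kg remain.
Put 349 kg in truck 3; 151 kg remain.
Put 310 kg in truck 4; 190 kg remain.
Put 335 kg in truck 5; 165 kg remain.
Put 256 kg in truck 6; 244 kg remain.
Put 353 kg in truck 7; 147 kg remain.
Put 279 kg in truck 8; 221 kg remain.
Put 362 kg in truck 9; 138 kg remain.
Put 116 kg in truck 9; 22 kg remain.
Put 72 kg in truck 1; 33 kg remain.
Put 145 kg in truck 7; 2 kg remain.
Put 359 kg in truck 10; 141 kg remain.
Put 98 kg in truck 10; 43 kg remain.
Put 280 kg in truck 11; 220 kg remain.
Put 307 kg in truck 12; 193 kg remain.
Final trucks: [137,258,72] [275] [349] [310] [335] [256] [353,145] [279] [362,116] [359,98] [280] [307].

12 trucks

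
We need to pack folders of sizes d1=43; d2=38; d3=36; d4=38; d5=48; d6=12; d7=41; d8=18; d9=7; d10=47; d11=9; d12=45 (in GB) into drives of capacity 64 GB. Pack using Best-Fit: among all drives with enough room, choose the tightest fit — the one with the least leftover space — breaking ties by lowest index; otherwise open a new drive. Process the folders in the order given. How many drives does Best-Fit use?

Put d1 (43 GB) in drive 1; 21 GB remain.
Put d2 (38 GB) in drive 2; 26 GB remain.
Put d3 (36 GB) in drive 3; 28 GB remain.
Put d4 (38 GB) in drive 4; 26 GB remain.
Put d5 (48 GB) in drive 5; 16 GB remain.
Put d6 (12 GB) in drive 5; 4 GB remain.
Put d7 (41 GB) in drive 6; 23 GB remain.
Put d8 (18 GB) in drive 1; 3 GB remain.
Put d9 (7 GB) in drive 6; 16 GB remain.
Put d10 (47 GB) in drive 7; 17 GB remain.
Put d11 (9 GB) in drive 6; 7 GB remain.
Put d12 (45 GB) in drive 8; 19 GB remain.
Final drives: [43,18] [38] [36] [38] [48,12] [41,7,9] [47] [45].

8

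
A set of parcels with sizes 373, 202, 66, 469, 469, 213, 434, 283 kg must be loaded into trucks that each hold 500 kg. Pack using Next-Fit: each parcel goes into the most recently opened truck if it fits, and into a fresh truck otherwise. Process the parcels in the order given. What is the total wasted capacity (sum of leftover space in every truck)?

373 kg → truck 1 (remaining 127 kg)
202 kg → truck 2 (remaining 298 kg)
66 kg → truck 2 (remaining 232 kg)
469 kg → truck 3 (remaining 31 kg)
469 kg → truck 4 (remaining 31 kg)
213 kg → truck 5 (remaining 287 kg)
434 kg → truck 6 (remaining 66 kg)
283 kg → truck 7 (remaining 217 kg)
7 trucks × 500 kg = 3500 kg; used 2509 kg; unused 991 kg.

991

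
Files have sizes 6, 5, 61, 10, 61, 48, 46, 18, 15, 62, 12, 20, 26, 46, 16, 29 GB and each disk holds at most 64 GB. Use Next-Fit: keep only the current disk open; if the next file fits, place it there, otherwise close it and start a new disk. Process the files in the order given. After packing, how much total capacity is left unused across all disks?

6 GB → disk 1 (remaining 58 GB)
5 GB → disk 1 (remaining 53 GB)
61 GB → disk 2 (remaining 3 GB)
10 GB → disk 3 (remaining 54 GB)
61 GB → disk 4 (remaining 3 GB)
48 GB → disk 5 (remaining 16 GB)
46 GB → disk 6 (remaining 18 GB)
18 GB → disk 6 (remaining 0 GB)
15 GB → disk 7 (remaining 49 GB)
62 GB → disk 8 (remaining 2 GB)
12 GB → disk 9 (remaining 52 GB)
20 GB → disk 9 (remaining 32 GB)
26 GB → disk 9 (remaining 6 GB)
46 GB → disk 10 (remaining 18 GB)
16 GB → disk 10 (remaining 2 GB)
29 GB → disk 11 (remaining 35 GB)
11 disks × 64 GB = 704 GB; used 481 GB; unused 223 GB.

223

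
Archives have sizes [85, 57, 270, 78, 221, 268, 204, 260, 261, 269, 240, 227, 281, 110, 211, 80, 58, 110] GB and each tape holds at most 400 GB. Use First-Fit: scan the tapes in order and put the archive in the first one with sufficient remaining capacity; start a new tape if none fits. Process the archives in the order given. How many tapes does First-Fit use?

12 tapes

Put 85 GB in tape 1; 315 GB remain.
Put 57 GB in tape 1; 258 GB remain.
Put 270 GB in tape 2; 130 GB remain.
Put 78 GB in tape 1; 180 GB remain.
Put 221 GB in tape 3; 179 GB remain.
Put 268 GB in tape 4; 132 GB remain.
Put 204 GB in tape 5; 196 GB remain.
Put 260 GB in tape 6; 140 GB remain.
Put 261 GB in tape 7; 139 GB remain.
Put 269 GB in tape 8; 131 GB remain.
Put 240 GB in tape 9; 160 GB remain.
Put 227 GB in tape 10; 173 GB remain.
Put 281 GB in tape 11; 119 GB remain.
Put 110 GB in tape 1; 70 GB remain.
Put 211 GB in tape 12; 189 GB remain.
Put 80 GB in tape 2; 50 GB remain.
Put 58 GB in tape 1; 12 GB remain.
Put 110 GB in tape 3; 69 GB remain.
Final tapes: [85,57,78,110,58] [270,80] [221,110] [268] [204] [260] [261] [269] [240] [227] [281] [211].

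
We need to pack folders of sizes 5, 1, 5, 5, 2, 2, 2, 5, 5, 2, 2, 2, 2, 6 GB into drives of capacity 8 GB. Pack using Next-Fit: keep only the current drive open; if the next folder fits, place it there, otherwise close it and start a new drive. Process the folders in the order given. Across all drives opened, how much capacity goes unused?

drive 1: place 5 GB, 3 GB left
drive 1: place 1 GB, 2 GB left
drive 2: place 5 GB, 3 GB left
drive 3: place 5 GB, 3 GB left
drive 3: place 2 GB, 1 GB left
drive 4: place 2 GB, 6 GB left
drive 4: place 2 GB, 4 GB left
drive 5: place 5 GB, 3 GB left
drive 6: place 5 GB, 3 GB left
drive 6: place 2 GB, 1 GB left
drive 7: place 2 GB, 6 GB left
drive 7: place 2 GB, 4 GB left
drive 7: place 2 GB, 2 GB left
drive 8: place 6 GB, 2 GB left
8 drives × 8 GB = 64 GB; used 46 GB; unused 18 GB.

18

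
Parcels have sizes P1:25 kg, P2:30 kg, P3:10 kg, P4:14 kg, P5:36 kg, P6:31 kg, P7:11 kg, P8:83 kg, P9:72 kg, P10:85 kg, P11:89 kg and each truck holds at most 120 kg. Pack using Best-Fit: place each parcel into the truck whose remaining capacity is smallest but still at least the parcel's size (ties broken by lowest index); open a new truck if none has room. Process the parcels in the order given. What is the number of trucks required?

5

P1 (25 kg) → truck 1 (remaining 95 kg)
P2 (30 kg) → truck 1 (remaining 65 kg)
P3 (10 kg) → truck 1 (remaining 55 kg)
P4 (14 kg) → truck 1 (remaining 41 kg)
P5 (36 kg) → truck 1 (remaining 5 kg)
P6 (31 kg) → truck 2 (remaining 89 kg)
P7 (11 kg) → truck 2 (remaining 78 kg)
P8 (83 kg) → truck 3 (remaining 37 kg)
P9 (72 kg) → truck 2 (remaining 6 kg)
P10 (85 kg) → truck 4 (remaining 35 kg)
P11 (89 kg) → truck 5 (remaining 31 kg)
Final trucks: [25,30,10,14,36] [31,11,72] [83] [85] [89].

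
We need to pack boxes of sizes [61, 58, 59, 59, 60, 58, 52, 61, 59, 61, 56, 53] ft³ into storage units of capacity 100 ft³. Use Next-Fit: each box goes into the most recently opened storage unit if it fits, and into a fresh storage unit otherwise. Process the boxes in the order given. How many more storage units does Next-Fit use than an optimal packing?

Next-Fit: [61] [58] [59] [59] [60] [58] [52] [61] [59] [61] [56] [53] → 12 storage units.
12 boxes exceed 50 ft³ (half the capacity), and no two of those can share a storage unit, so at least 12 storage units are needed.
So 12 is already optimal.

0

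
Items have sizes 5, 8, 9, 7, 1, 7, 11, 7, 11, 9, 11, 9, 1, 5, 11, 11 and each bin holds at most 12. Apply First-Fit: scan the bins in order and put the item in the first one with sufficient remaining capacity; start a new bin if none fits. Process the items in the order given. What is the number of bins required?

12 bins

5 → bin 1 (remaining 7)
8 → bin 2 (remaining 4)
9 → bin 3 (remaining 3)
7 → bin 1 (remaining 0)
1 → bin 2 (remaining 3)
7 → bin 4 (remaining 5)
11 → bin 5 (remaining 1)
7 → bin 6 (remaining 5)
11 → bin 7 (remaining 1)
9 → bin 8 (remaining 3)
11 → bin 9 (remaining 1)
9 → bin 10 (remaining 3)
1 → bin 2 (remaining 2)
5 → bin 4 (remaining 0)
11 → bin 11 (remaining 1)
11 → bin 12 (remaining 1)
Final bins: [5,7] [8,1,1] [9] [7,5] [11] [7] [11] [9] [11] [9] [11] [11].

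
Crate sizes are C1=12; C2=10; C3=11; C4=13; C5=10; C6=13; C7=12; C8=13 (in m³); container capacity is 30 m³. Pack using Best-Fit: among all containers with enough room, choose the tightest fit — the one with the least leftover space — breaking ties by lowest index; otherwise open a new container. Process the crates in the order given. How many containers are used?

4

Put C1 (12 m³) in container 1; 18 m³ remain.
Put C2 (10 m³) in container 1; 8 m³ remain.
Put C3 (11 m³) in container 2; 19 m³ remain.
Put C4 (13 m³) in container 2; 6 m³ remain.
Put C5 (10 m³) in container 3; 20 m³ remain.
Put C6 (13 m³) in container 3; 7 m³ remain.
Put C7 (12 m³) in container 4; 18 m³ remain.
Put C8 (13 m³) in container 4; 5 m³ remain.
Final containers: [12,10] [11,13] [10,13] [12,13].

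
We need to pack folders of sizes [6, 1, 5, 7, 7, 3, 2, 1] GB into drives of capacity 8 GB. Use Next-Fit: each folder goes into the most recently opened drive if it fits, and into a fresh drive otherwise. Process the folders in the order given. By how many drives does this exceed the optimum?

Next-Fit: [6,1] [5] [7] [7] [3,2,1] → 5 drives.
Total size 32 GB; any packing needs at least ⌈32/8⌉ = 4 drives.
An optimal packing achieves that bound: [7,1] [7,1] [6,2] [5,3] → 4 drives.
Excess: 5 − 4 = 1.

1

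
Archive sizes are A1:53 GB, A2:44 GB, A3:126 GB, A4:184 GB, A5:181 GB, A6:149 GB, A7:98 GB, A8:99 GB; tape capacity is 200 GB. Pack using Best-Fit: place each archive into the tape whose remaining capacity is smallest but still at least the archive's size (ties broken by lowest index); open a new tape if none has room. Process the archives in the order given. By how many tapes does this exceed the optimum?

Best-Fit: [53,44,98] [126] [184] [181] [149] [99] → 6 tapes.
Total size 934 GB; any packing needs at least ⌈934/200⌉ = 5 tapes.
An optimal packing achieves that bound: [184] [181] [149,44] [126,53] [99,98] → 5 tapes.
Excess: 6 − 5 = 1.

1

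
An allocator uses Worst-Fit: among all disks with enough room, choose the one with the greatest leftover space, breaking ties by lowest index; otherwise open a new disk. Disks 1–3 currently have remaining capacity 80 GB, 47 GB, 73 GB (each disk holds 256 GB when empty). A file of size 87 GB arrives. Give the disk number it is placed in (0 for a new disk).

No disk has ≥ 87 GB free, so a new disk is opened.

0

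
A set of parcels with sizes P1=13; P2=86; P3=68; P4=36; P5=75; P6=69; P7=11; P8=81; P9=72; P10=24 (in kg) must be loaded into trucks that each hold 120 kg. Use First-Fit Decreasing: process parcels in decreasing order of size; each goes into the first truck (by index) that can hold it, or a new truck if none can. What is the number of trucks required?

6

Sorted descending: 86, 81, 75, 72, 69, 68, 36, 24, 13, 11.
86 kg → truck 1 (remaining 34 kg)
81 kg → truck 2 (remaining 39 kg)
75 kg → truck 3 (remaining 45 kg)
72 kg → truck 4 (remaining 48 kg)
69 kg → truck 5 (remaining 51 kg)
68 kg → truck 6 (remaining 52 kg)
36 kg → truck 2 (remaining 3 kg)
24 kg → truck 1 (remaining 10 kg)
13 kg → truck 3 (remaining 32 kg)
11 kg → truck 3 (remaining 21 kg)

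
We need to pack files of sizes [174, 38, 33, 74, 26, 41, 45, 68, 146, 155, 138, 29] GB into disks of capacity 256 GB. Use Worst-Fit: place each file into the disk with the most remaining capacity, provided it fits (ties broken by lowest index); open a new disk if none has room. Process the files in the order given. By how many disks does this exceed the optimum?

1

Worst-Fit: [174,38,33] [74,26,41,45,68] [146] [155] [138,29] → 5 disks.
Total size 967 GB; any packing needs at least ⌈967/256⌉ = 4 disks.
An optimal packing achieves that bound: [174,74] [155,68,33] [146,45,41] [138,38,29,26] → 4 disks.
Excess: 5 − 4 = 1.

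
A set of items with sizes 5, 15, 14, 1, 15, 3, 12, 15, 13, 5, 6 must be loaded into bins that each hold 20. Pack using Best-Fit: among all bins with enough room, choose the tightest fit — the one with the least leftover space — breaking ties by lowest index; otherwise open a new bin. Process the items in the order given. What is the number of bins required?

Put 5 in bin 1; 15 remain.
Put 15 in bin 1; 0 remain.
Put 14 in bin 2; 6 remain.
Put 1 in bin 2; 5 remain.
Put 15 in bin 3; 5 remain.
Put 3 in bin 2; 2 remain.
Put 12 in bin 4; 8 remain.
Put 15 in bin 5; 5 remain.
Put 13 in bin 6; 7 remain.
Put 5 in bin 3; 0 remain.
Put 6 in bin 6; 1 remain.

6 bins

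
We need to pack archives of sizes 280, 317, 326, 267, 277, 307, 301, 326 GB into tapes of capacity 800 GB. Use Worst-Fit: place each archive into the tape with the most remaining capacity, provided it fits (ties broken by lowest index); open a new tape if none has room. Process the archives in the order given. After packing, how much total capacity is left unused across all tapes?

Put 280 GB in tape 1; 520 GB remain.
Put 317 GB in tape 1; 203 GB remain.
Put 326 GB in tape 2; 474 GB remain.
Put 267 GB in tape 2; 207 GB remain.
Put 277 GB in tape 3; 523 GB remain.
Put 307 GB in tape 3; 216 GB remain.
Put 301 GB in tape 4; 499 GB remain.
Put 326 GB in tape 4; 173 GB remain.
4 tapes × 800 GB = 3200 GB; used 2401 GB; unused 799 GB.

799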